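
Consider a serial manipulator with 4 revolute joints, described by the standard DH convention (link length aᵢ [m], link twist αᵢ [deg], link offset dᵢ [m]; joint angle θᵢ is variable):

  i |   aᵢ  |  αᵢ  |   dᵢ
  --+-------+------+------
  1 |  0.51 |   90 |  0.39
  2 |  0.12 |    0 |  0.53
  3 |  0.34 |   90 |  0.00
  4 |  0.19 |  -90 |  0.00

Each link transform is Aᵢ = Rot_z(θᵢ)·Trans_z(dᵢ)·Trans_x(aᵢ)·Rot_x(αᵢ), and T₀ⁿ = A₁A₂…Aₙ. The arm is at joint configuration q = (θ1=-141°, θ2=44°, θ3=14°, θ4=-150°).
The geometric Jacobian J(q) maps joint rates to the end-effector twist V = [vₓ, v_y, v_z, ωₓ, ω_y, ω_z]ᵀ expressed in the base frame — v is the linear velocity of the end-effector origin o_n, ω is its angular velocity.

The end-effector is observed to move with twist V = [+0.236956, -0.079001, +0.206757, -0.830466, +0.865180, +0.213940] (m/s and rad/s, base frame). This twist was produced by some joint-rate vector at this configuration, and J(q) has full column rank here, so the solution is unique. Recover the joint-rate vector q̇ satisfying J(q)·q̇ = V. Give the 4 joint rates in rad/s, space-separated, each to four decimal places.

o_n = [-0.8094, -0.0957, 0.6222]
J₁: ẑ×o_n = [0.0957, -0.8094, 0.0000], ω = ẑ
J2: z=[-0.6293, 0.7771, 0.0000] o=[-0.3963, -0.3210, 0.3900] → [0.1804, 0.1461, 0.1793, -0.6293, 0.7771, 0.0000]
J3: z=[-0.6293, 0.7771, 0.0000] o=[-0.7970, 0.0366, 0.4734] → [0.1156, 0.0936, 0.0930, -0.6293, 0.7771, 0.0000]
J4: z=[-0.6591, -0.5337, -0.5299] o=[-0.9370, -0.0768, 0.7617] → [0.0644, -0.1596, 0.0806, -0.6591, -0.5337, -0.5299]
q̇ = J⁺·V = [0.2770, 0.9970, 0.1980, 0.1190]

0.2770 0.9970 0.1980 0.1190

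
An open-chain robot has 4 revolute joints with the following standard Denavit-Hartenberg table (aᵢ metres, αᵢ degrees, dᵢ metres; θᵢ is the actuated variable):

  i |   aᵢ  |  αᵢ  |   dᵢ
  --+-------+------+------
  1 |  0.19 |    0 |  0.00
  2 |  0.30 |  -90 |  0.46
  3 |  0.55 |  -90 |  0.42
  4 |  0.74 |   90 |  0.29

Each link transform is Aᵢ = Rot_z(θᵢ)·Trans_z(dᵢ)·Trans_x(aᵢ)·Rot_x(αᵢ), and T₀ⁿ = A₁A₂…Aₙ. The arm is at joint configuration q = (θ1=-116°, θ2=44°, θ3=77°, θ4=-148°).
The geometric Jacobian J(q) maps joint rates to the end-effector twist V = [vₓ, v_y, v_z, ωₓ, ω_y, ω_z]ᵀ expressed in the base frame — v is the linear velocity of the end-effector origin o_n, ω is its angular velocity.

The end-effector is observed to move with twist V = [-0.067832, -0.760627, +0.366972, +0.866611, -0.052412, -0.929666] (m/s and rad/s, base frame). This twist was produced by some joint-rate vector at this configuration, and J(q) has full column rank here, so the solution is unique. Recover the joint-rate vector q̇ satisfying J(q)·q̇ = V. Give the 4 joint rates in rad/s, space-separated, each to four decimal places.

o_n = [0.6891, 0.0802, 0.4703]
J₁: ẑ×o_n = [-0.0802, 0.6891, 0.0000], ω = ẑ
J2: z=[0.0000, 0.0000, 1.0000] o=[-0.0833, -0.1708, 0.0000] → [-0.2510, 0.7724, 0.0000, 0.0000, 0.0000, 1.0000]
J3: z=[0.9511, 0.3090, 0.0000] o=[0.0094, -0.4561, 0.4600] → [0.0032, -0.0098, 0.3000, 0.9511, 0.3090, 0.0000]
J4: z=[-0.3011, 0.9267, -0.2250] o=[0.4471, -0.4440, -0.0759] → [0.6241, 0.1100, -0.3821, -0.3011, 0.9267, -0.2250]
q̇ = J⁺·V = [-0.6950, -0.3080, 0.8080, -0.3260]

-0.6950 -0.3080 0.8080 -0.3260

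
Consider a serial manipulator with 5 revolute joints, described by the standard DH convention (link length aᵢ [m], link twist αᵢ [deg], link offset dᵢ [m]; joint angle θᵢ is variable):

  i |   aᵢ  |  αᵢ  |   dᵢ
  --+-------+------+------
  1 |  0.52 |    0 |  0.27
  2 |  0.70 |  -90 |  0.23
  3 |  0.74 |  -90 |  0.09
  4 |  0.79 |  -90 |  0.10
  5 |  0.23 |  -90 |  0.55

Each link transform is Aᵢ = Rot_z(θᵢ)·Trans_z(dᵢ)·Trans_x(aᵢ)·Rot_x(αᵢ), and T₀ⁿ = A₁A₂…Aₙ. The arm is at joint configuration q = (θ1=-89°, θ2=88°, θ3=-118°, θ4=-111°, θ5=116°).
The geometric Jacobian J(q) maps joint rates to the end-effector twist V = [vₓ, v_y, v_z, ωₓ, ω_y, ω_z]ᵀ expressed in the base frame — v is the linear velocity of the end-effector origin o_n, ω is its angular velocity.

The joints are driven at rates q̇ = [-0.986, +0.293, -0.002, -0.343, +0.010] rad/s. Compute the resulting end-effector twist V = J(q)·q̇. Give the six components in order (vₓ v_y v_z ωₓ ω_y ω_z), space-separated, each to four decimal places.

o_n = [0.1585, 0.4081, 1.3386]
J₁: ẑ×o_n = [-0.4081, 0.1585, 0.0000], ω = ẑ
J2: z=[0.0000, 0.0000, 1.0000] o=[0.0091, -0.5199, 0.2700] → [-0.9280, 0.1495, 0.0000, 0.0000, 0.0000, 1.0000]
J3: z=[0.0175, 0.9998, 0.0000] o=[0.7090, -0.5321, 0.5000] → [0.8384, -0.0146, 0.5667, 0.0175, 0.9998, 0.0000]
J4: z=[0.8828, -0.0154, 0.4695] o=[0.3632, -0.4361, 1.1534] → [-0.3992, -0.2596, 0.7421, 0.8828, -0.0154, 0.4695]
J5: z=[-0.4320, 0.3660, 0.8243] o=[0.5972, 0.2975, 0.9504] → [0.0509, -0.1939, 0.1127, -0.4320, 0.3660, 0.8243]
V = J·q̇ = [0.2662, -0.0254, -0.2546, -0.3072, 0.0069, -0.8458]

0.2662 -0.0254 -0.2546 -0.3072 0.0069 -0.8458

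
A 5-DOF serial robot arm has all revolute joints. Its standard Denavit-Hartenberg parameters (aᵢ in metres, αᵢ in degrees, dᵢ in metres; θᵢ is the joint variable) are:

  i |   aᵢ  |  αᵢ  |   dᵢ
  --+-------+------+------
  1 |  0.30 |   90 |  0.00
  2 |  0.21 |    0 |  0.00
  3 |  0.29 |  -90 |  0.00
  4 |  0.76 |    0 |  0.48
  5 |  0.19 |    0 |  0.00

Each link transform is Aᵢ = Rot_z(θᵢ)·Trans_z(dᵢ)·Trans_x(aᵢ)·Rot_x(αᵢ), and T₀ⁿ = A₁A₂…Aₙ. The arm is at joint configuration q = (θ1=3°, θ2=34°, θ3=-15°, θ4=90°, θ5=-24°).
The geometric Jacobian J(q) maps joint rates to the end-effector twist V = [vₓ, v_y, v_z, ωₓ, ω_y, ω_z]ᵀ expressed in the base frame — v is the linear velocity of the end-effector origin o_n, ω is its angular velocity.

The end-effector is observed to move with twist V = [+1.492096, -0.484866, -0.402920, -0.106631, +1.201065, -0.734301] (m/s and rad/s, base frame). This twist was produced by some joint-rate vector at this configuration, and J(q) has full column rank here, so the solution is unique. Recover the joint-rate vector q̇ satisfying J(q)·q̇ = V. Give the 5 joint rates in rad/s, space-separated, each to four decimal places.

o_n = [0.6153, 0.9671, 0.6909]
J₁: ẑ×o_n = [-0.9671, 0.6153, 0.0000], ω = ẑ
J2: z=[0.0523, -0.9986, 0.0000] o=[0.2996, 0.0157, 0.0000] → [-0.6899, -0.0362, 0.3651, 0.0523, -0.9986, 0.0000]
J3: z=[0.0523, -0.9986, 0.0000] o=[0.4734, 0.0248, 0.1174] → [-0.5726, -0.0300, 0.1910, 0.0523, -0.9986, 0.0000]
J4: z=[-0.3251, -0.0170, 0.9455] o=[0.7473, 0.0392, 0.2118] → [-0.8855, 0.0310, -0.3039, -0.3251, -0.0170, 0.9455]
J5: z=[-0.3251, -0.0170, 0.9455] o=[0.5514, 0.7899, 0.6657] → [-0.1679, 0.0686, -0.0565, -0.3251, -0.0170, 0.9455]
q̇ = J⁺·V = [-0.8610, -0.7570, -0.4480, 0.1350, -0.0010]

-0.8610 -0.7570 -0.4480 0.1350 -0.0010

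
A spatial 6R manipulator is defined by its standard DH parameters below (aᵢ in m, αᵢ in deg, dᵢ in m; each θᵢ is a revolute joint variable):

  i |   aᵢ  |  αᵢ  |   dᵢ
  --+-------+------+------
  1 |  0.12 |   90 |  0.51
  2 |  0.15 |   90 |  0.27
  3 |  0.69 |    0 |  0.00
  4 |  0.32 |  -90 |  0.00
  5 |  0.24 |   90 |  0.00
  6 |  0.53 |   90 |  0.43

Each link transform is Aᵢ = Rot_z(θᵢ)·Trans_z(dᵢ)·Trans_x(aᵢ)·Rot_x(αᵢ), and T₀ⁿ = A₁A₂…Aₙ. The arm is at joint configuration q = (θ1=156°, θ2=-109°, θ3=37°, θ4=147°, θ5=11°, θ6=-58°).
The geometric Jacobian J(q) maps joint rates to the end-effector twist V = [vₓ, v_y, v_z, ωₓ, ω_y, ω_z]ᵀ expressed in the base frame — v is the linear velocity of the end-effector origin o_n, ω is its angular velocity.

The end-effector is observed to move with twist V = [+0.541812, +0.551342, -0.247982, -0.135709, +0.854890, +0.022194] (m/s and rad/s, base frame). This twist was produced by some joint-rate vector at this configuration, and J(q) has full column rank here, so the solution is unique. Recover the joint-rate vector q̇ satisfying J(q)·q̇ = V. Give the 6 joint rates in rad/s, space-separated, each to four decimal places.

o_n = [0.5325, 0.9341, 0.8433]
J₁: ẑ×o_n = [-0.9341, 0.5325, 0.0000], ω = ẑ
J2: z=[0.4067, 0.9135, 0.0000] o=[-0.1096, 0.0488, 0.5100] → [0.3045, -0.1356, -0.2265, 0.4067, 0.9135, 0.0000]
J3: z=[0.8638, -0.3846, 0.3256] o=[0.0448, 0.2756, 0.3682] → [-0.3971, -0.2516, 0.7563, 0.8638, -0.3846, 0.3256]
J4: z=[0.8638, -0.3846, 0.3256] o=[0.3776, 0.5820, -0.1529] → [-0.4977, -0.8100, 0.3637, 0.8638, -0.3846, 0.3256]
J5: z=[-0.3850, -0.9206, -0.0660] o=[0.2736, 0.6039, 0.1490] → [-0.6174, 0.2502, 0.1112, -0.3850, -0.9206, -0.0660]
J6: z=[0.7859, -0.3645, 0.4996] o=[0.1574, 0.6376, 0.3563] → [-0.3256, -0.1954, 0.3697, 0.7859, -0.3645, 0.4996]
q̇ = J⁺·V = [0.0930, 0.3870, 0.1130, -0.9050, -0.3440, 0.3290]

0.0930 0.3870 0.1130 -0.9050 -0.3440 0.3290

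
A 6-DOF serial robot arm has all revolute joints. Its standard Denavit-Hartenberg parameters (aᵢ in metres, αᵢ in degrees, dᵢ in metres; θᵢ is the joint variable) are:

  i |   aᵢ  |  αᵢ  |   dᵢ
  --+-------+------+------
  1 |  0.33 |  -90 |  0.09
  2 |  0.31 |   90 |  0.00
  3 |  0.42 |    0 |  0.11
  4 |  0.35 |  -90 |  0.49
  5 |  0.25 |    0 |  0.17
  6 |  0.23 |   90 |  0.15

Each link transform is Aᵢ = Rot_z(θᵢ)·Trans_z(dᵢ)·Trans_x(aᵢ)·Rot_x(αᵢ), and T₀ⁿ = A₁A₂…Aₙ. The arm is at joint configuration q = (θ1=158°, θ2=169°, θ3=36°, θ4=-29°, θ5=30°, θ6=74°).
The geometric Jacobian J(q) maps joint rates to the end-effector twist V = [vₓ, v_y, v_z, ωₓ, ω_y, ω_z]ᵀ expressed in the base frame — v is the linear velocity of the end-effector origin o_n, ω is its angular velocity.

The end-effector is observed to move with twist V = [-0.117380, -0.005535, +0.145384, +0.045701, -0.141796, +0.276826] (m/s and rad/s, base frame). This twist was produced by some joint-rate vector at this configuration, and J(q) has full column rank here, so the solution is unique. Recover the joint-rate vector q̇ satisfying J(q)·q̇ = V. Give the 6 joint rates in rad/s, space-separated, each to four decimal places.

-0.2700 0.0280 0.3710 -0.9260 0.5920 -0.5050

o_n = [0.4321, -0.8505, -0.3705]
J₁: ẑ×o_n = [0.8505, 0.4321, -0.0000], ω = ẑ
J2: z=[-0.3746, -0.9272, 0.0000] o=[-0.3060, 0.1236, 0.0900] → [0.4270, -0.1725, 1.0493, -0.3746, -0.9272, 0.0000]
J3: z=[-0.1769, 0.0715, -0.9816] o=[-0.0238, 0.0096, 0.0308] → [-0.8731, -0.5186, 0.1196, -0.1769, 0.0715, -0.9816]
J4: z=[-0.1769, 0.0715, -0.9816] o=[0.1735, -0.3364, -0.1420] → [-0.5211, -0.2943, 0.0725, -0.1769, 0.0715, -0.9816]
J5: z=[-0.4827, -0.8755, 0.0233] o=[0.3870, -0.4686, -0.6892] → [-0.2702, 0.1549, 0.2238, -0.4827, -0.8755, 0.0233]
J6: z=[-0.4827, -0.8755, 0.0233] o=[0.5128, -0.7299, -0.6036] → [-0.2013, 0.1106, -0.0124, -0.4827, -0.8755, 0.0233]
q̇ = J⁺·V = [-0.2700, 0.0280, 0.3710, -0.9260, 0.5920, -0.5050]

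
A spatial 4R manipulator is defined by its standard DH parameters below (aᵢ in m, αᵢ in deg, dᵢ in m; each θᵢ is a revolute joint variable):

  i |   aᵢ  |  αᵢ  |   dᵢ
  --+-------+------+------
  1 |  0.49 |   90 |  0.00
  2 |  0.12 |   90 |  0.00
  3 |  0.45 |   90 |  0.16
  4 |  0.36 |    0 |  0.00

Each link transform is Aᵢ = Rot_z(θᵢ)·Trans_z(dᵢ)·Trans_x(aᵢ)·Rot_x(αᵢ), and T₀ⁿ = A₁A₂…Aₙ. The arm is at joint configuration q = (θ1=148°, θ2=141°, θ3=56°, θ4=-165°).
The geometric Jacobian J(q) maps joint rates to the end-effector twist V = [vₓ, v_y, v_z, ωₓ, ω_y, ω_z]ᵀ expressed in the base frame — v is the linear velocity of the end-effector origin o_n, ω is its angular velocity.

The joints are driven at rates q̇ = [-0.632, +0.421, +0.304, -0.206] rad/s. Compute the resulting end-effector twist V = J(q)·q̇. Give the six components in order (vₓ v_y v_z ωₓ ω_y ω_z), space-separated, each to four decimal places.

0.1744 0.1867 -0.0076 0.0093 0.6264 -0.5032

o_n = [-0.2895, 0.2809, 0.1634]
J₁: ẑ×o_n = [-0.2809, -0.2895, 0.0000], ω = ẑ
J2: z=[0.5299, 0.8480, 0.0000] o=[-0.4155, 0.2597, 0.0000] → [0.1386, -0.0866, -0.0956, 0.5299, 0.8480, 0.0000]
J3: z=[-0.5337, 0.3335, 0.7771] o=[-0.3365, 0.2102, 0.0755] → [-0.0256, 0.0834, -0.0534, -0.5337, 0.3335, 0.7771]
J4: z=[0.2501, -0.8156, 0.5217] o=[-0.0583, 0.4763, 0.3582] → [0.2609, -0.0719, -0.2375, 0.2501, -0.8156, 0.5217]
V = J·q̇ = [0.1744, 0.1867, -0.0076, 0.0093, 0.6264, -0.5032]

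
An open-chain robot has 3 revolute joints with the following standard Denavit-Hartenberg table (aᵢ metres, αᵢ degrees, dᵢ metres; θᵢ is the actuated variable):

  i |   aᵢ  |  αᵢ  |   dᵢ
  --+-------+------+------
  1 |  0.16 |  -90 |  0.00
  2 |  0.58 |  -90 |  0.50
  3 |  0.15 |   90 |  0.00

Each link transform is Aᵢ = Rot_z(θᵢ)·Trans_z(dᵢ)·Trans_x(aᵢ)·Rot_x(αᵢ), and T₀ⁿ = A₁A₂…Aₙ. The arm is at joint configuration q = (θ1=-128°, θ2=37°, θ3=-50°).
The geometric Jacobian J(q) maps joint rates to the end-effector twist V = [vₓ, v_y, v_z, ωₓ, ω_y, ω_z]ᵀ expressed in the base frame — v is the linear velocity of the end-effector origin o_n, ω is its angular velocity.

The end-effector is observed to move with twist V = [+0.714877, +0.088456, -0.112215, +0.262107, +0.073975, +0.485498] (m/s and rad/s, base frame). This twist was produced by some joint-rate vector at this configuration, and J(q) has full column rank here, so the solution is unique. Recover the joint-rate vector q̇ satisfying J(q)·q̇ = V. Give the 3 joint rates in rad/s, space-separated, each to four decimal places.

0.7770 0.1610 0.3650

o_n = [0.0535, -0.9303, -0.4071]
J₁: ẑ×o_n = [0.9303, 0.0535, -0.0000], ω = ẑ
J2: z=[0.7880, -0.6157, 0.0000] o=[-0.0985, -0.1261, 0.0000] → [0.2506, 0.3208, -0.5402, 0.7880, -0.6157, 0.0000]
J3: z=[0.3705, 0.4742, -0.7986] o=[0.0103, -0.7989, -0.3491] → [-0.1325, -0.0130, -0.0692, 0.3705, 0.4742, -0.7986]
q̇ = J⁺·V = [0.7770, 0.1610, 0.3650]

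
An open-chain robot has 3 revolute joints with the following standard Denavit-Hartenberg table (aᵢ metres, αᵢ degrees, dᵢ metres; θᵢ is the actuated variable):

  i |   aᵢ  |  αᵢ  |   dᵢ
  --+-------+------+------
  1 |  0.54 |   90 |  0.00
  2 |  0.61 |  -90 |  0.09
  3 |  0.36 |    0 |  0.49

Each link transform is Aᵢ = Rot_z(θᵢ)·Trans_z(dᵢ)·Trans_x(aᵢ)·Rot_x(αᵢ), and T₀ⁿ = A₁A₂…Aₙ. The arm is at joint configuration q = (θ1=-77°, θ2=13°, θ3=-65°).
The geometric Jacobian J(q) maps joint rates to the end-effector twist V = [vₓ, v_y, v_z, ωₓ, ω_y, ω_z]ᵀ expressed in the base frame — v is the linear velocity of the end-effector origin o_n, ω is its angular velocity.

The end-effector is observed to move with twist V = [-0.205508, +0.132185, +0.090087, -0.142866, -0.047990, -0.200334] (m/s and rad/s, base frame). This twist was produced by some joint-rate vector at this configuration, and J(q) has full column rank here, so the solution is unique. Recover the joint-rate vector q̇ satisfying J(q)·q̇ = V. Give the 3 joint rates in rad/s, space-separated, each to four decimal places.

o_n = [-0.1419, -1.2360, 0.6489]
J₁: ẑ×o_n = [1.2360, -0.1419, 0.0000], ω = ẑ
J2: z=[-0.9744, -0.2250, 0.0000] o=[0.1215, -0.5262, 0.0000] → [-0.1460, 0.6323, 0.6324, -0.9744, -0.2250, 0.0000]
J3: z=[-0.0506, 0.2192, 0.9744] o=[0.1675, -1.1255, 0.1372] → [0.2198, -0.2755, 0.0734, -0.0506, 0.2192, 0.9744]
q̇ = J⁺·V = [-0.1370, 0.1500, -0.0650]

-0.1370 0.1500 -0.0650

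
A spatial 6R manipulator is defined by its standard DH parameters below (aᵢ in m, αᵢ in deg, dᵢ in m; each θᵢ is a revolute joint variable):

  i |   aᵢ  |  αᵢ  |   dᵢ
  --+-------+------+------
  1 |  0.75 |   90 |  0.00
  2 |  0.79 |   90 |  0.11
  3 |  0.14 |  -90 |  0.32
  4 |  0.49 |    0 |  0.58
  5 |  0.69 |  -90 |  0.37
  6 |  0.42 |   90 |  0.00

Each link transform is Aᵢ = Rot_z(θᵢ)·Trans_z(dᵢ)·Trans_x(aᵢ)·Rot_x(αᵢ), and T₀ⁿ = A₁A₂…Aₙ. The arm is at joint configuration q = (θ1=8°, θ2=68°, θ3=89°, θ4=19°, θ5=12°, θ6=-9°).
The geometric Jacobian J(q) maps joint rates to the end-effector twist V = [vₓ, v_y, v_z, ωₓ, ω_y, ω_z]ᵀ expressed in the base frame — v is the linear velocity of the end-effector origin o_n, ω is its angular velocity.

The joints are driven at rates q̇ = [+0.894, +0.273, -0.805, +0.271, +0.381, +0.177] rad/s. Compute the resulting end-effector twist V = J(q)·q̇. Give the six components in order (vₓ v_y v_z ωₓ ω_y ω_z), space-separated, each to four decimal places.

o_n = [0.5275, -1.6202, -0.0310]
J₁: ẑ×o_n = [1.6202, 0.5275, -0.0000], ω = ẑ
J2: z=[0.1392, -0.9903, 0.0000] o=[0.7427, 0.1044, 0.0000] → [0.0307, 0.0043, -0.4532, 0.1392, -0.9903, 0.0000]
J3: z=[0.9182, 0.1290, -0.3746] o=[1.0511, 0.0366, 0.7325] → [-0.7192, 0.8971, -1.4537, 0.9182, 0.1290, -0.3746]
J4: z=[-0.3685, -0.0694, -0.9270] o=[1.3653, -0.0606, 0.6149] → [-1.4010, 0.5387, 0.5165, -0.3685, -0.0694, -0.9270]
J5: z=[-0.3685, -0.0694, -0.9270] o=[1.0725, -0.5797, 0.1444] → [-0.9524, 0.4407, 0.3456, -0.3685, -0.0694, -0.9270]
J6: z=[-0.8620, 0.3989, 0.3128] o=[0.6961, -1.2363, -0.0559] → [0.1300, -0.0313, 0.3982, -0.8620, 0.3989, 0.3128]
V = J·q̇ = [1.3162, 0.0589, 1.3886, -1.0939, -0.3489, 0.6465]

1.3162 0.0589 1.3886 -1.0939 -0.3489 0.6465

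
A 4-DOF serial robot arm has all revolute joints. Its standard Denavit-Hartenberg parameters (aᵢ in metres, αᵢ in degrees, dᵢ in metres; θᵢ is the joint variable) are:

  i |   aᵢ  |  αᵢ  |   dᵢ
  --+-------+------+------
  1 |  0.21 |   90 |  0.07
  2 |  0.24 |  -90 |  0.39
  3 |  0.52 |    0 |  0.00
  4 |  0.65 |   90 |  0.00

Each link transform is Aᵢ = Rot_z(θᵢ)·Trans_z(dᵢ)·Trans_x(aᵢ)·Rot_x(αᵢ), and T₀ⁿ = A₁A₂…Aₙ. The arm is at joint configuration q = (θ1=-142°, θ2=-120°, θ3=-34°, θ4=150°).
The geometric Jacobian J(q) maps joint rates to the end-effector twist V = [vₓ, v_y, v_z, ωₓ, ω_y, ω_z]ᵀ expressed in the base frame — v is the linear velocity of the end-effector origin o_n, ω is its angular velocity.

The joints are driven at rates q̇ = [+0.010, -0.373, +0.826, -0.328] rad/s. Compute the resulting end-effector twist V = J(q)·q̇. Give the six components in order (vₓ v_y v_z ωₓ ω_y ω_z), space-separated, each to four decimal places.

o_n = [-0.0728, 0.0657, -0.2644]
J₁: ẑ×o_n = [-0.0657, -0.0728, 0.0000], ω = ẑ
J2: z=[-0.6157, 0.7880, 0.0000] o=[-0.1655, -0.1293, 0.0700] → [-0.2635, -0.2059, -0.1931, -0.6157, 0.7880, 0.0000]
J3: z=[-0.6824, -0.5332, -0.5000] o=[-0.3110, 0.2519, -0.1378] → [-0.0256, -0.2055, 0.2541, -0.6824, -0.5332, -0.5000]
J4: z=[-0.6824, -0.5332, -0.5000] o=[-0.3202, 0.6138, -0.5112] → [-0.4056, 0.0447, 0.5059, -0.6824, -0.5332, -0.5000]
V = J·q̇ = [0.2095, -0.1083, 0.1160, -0.1102, -0.5595, -0.2390]

0.2095 -0.1083 0.1160 -0.1102 -0.5595 -0.2390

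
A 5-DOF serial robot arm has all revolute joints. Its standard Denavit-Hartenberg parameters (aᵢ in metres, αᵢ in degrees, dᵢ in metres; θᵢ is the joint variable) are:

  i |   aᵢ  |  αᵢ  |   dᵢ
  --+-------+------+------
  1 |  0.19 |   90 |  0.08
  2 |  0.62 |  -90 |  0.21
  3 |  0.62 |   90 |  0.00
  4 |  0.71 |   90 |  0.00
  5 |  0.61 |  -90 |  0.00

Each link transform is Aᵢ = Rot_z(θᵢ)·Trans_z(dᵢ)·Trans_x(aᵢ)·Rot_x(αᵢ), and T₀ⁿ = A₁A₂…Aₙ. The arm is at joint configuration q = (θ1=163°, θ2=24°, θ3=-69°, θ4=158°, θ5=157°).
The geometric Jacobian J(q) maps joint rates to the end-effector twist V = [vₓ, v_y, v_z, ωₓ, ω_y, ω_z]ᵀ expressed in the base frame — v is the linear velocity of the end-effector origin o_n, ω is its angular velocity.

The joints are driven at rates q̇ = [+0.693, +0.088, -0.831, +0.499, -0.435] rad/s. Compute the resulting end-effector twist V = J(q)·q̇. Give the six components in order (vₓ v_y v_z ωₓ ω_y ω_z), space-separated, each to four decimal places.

o_n = [-0.4403, 0.9144, 0.3628]
J₁: ẑ×o_n = [-0.9144, -0.4403, 0.0000], ω = ẑ
J2: z=[0.2924, 0.9563, 0.0000] o=[-0.1817, 0.0556, 0.0800] → [0.2704, -0.0827, 0.4984, 0.2924, 0.9563, 0.0000]
J3: z=[0.3890, -0.1189, 0.9135] o=[-0.6619, 0.4220, 0.3322] → [-0.4535, 0.1906, 0.2179, 0.3890, -0.1189, 0.9135]
J4: z=[0.9204, 0.0934, -0.3797] o=[-0.6868, 1.0348, 0.4225] → [-0.0513, -0.0386, -0.1339, 0.9204, 0.0934, -0.3797]
J5: z=[0.3456, 0.2600, 0.9016] o=[-0.5570, 0.3525, 0.5696] → [-0.5604, 0.1766, 0.1639, 0.3456, 0.2600, 0.9016]
V = J·q̇ = [-0.0149, -0.5669, -0.2753, 0.0114, 0.1164, -0.6478]

-0.0149 -0.5669 -0.2753 0.0114 0.1164 -0.6478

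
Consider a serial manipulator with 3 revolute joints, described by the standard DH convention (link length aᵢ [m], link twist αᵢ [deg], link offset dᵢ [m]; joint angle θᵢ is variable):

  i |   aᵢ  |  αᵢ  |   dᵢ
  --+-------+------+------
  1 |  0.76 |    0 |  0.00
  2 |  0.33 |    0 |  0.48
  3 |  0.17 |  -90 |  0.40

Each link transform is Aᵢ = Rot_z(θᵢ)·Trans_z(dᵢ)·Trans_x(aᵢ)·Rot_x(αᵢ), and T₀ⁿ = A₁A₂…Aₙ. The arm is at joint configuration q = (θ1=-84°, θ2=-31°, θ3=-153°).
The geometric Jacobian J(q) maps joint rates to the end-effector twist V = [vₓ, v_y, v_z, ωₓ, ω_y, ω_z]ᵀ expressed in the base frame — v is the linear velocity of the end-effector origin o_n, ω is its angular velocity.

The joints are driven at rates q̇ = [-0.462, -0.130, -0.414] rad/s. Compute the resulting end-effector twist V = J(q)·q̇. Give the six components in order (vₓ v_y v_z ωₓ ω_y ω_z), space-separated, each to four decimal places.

-0.3553 0.0518 0.0000 0.0000 0.0000 -1.0060

o_n = [-0.0660, -0.8850, 0.8800]
J₁: ẑ×o_n = [0.8850, -0.0660, 0.0000], ω = ẑ
J2: z=[0.0000, 0.0000, 1.0000] o=[0.0794, -0.7558, 0.0000] → [0.1292, -0.1454, 0.0000, 0.0000, 0.0000, 1.0000]
J3: z=[0.0000, 0.0000, 1.0000] o=[-0.0600, -1.0549, 0.4800] → [-0.1699, -0.0059, 0.0000, 0.0000, 0.0000, 1.0000]
V = J·q̇ = [-0.3553, 0.0518, 0.0000, 0.0000, 0.0000, -1.0060]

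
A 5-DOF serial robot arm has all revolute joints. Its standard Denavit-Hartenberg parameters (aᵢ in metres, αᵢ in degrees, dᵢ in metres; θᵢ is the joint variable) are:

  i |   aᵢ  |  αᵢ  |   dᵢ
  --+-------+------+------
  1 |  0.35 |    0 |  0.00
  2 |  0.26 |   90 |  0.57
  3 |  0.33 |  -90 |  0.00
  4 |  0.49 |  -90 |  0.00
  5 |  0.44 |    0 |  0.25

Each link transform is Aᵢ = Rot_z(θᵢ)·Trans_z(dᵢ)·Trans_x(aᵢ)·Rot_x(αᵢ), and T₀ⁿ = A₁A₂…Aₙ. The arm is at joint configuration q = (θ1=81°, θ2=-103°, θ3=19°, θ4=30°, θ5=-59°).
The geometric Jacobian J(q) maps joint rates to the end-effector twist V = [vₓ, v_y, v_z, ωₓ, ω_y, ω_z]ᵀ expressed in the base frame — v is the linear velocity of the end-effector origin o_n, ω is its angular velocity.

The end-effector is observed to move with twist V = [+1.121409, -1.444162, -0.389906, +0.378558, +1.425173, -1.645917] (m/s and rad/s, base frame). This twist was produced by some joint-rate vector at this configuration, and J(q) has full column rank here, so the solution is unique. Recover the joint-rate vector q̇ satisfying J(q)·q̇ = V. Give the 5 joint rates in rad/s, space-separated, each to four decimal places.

o_n = [1.1211, 0.5348, 1.1954]
J₁: ẑ×o_n = [-0.5348, 1.1211, 0.0000], ω = ẑ
J2: z=[0.0000, 0.0000, 1.0000] o=[0.0548, 0.3457, 0.0000] → [-0.1891, 1.0663, 0.0000, 0.0000, 0.0000, 1.0000]
J3: z=[-0.3746, -0.9272, 0.0000] o=[0.2958, 0.2483, 0.5700] → [-0.5799, 0.2343, 0.6578, -0.3746, -0.9272, 0.0000]
J4: z=[-0.3019, 0.1220, 0.9455] o=[0.5851, 0.1314, 0.6774] → [-0.3183, 0.6631, -0.1871, -0.3019, 0.1220, 0.9455]
J5: z=[-0.1139, 0.9801, -0.1628] o=[1.0489, 0.2083, 0.8156] → [0.4254, 0.0315, -0.1079, -0.1139, 0.9801, -0.1628]
q̇ = J⁺·V = [0.1380, -0.8960, -0.6630, -0.7800, 0.9240]

0.1380 -0.8960 -0.6630 -0.7800 0.9240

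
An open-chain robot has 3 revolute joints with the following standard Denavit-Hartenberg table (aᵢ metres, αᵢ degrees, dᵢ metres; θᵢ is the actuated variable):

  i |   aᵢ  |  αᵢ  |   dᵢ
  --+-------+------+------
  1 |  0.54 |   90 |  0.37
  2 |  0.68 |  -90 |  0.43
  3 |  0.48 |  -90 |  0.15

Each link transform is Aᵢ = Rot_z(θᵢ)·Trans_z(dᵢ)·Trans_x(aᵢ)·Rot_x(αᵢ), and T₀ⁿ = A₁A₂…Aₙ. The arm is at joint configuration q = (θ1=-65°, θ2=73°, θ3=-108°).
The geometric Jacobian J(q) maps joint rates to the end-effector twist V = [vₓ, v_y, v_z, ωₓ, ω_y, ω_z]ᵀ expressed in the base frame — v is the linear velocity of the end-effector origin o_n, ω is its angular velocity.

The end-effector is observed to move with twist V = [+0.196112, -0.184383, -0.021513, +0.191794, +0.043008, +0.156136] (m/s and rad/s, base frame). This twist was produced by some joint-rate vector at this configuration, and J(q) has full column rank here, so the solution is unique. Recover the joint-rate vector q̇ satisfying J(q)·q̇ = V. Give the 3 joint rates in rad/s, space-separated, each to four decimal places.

0.1690 -0.1920 -0.0440

o_n = [-0.5702, -0.8749, 0.9223]
J₁: ẑ×o_n = [0.8749, -0.5702, 0.0000], ω = ẑ
J2: z=[-0.9063, -0.4226, 0.0000] o=[0.2282, -0.4894, 0.3700] → [-0.2334, 0.5006, 0.0120, -0.9063, -0.4226, 0.0000]
J3: z=[-0.4042, 0.8667, 0.2924] o=[-0.0775, -0.8513, 1.0203] → [-0.0780, -0.1837, 0.4366, -0.4042, 0.8667, 0.2924]
q̇ = J⁺·V = [0.1690, -0.1920, -0.0440]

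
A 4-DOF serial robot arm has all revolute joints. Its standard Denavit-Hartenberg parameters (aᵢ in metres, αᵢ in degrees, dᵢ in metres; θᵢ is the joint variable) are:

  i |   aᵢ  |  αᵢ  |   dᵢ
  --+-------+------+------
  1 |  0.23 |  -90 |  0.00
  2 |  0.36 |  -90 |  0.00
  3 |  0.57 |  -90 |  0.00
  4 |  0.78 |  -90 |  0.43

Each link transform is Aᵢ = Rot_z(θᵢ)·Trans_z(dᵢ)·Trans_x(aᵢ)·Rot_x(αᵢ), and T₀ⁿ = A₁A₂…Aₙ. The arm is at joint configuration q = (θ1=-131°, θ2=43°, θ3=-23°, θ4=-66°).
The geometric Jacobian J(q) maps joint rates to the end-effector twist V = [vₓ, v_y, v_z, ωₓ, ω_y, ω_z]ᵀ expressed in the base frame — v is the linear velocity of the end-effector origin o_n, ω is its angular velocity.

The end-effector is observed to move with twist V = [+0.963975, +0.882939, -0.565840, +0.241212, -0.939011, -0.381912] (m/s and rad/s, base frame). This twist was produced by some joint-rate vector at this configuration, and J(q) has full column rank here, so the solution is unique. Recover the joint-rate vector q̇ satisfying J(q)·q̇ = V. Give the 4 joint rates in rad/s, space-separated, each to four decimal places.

-0.8490 0.9960 -0.7170 0.2150

o_n = [-0.5144, -0.5168, -1.4382]
J₁: ẑ×o_n = [0.5168, -0.5144, 0.0000], ω = ẑ
J2: z=[0.7547, -0.6561, 0.0000] o=[-0.1509, -0.1736, 0.0000] → [0.9436, 1.0855, -0.4975, 0.7547, -0.6561, 0.0000]
J3: z=[0.4474, 0.5147, -0.7314] o=[-0.3236, -0.3723, -0.2455] → [-0.7196, 0.6732, 0.0335, 0.4474, 0.5147, -0.7314]
J4: z=[-0.8822, 0.3882, -0.2665] o=[-0.4073, -0.8080, -0.6034] → [-0.2465, -0.7080, -0.2153, -0.8822, 0.3882, -0.2665]
q̇ = J⁺·V = [-0.8490, 0.9960, -0.7170, 0.2150]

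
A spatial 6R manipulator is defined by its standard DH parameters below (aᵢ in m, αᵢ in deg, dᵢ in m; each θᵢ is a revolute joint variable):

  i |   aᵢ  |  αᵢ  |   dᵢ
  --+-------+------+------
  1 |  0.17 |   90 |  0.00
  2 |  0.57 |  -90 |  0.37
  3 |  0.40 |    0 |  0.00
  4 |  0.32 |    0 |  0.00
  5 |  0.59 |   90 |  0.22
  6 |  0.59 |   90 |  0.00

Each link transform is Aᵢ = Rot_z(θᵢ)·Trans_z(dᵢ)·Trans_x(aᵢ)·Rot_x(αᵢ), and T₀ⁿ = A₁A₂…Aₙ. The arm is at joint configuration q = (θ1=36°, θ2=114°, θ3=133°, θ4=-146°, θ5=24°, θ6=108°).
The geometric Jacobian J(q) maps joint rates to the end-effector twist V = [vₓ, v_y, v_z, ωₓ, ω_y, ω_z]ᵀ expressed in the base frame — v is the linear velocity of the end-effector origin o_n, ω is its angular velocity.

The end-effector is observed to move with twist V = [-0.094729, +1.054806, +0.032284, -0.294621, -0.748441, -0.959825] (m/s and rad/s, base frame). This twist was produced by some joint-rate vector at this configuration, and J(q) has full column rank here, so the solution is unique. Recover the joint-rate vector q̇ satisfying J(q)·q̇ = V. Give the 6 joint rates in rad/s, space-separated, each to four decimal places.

o_n = [-0.7297, -0.6188, 0.6042]
J₁: ẑ×o_n = [0.6188, -0.7297, 0.0000], ω = ẑ
J2: z=[0.5878, -0.8090, 0.0000] o=[0.1375, 0.0999, 0.0000] → [-0.4888, -0.3552, -1.1241, 0.5878, -0.8090, 0.0000]
J3: z=[-0.7391, -0.5370, -0.4067] o=[0.1675, -0.3357, 0.5207] → [-0.1600, 0.4266, -0.2726, -0.7391, -0.5370, -0.4067]
J4: z=[-0.7391, -0.5370, -0.4067] o=[0.0853, -0.0338, 0.2715] → [-0.4166, 0.5774, -0.0053, -0.7391, -0.5370, -0.4067]
J5: z=[-0.7391, -0.5370, -0.4067] o=[0.0250, -0.1666, 0.5563] → [-0.2096, 0.3424, -0.0711, -0.7391, -0.5370, -0.4067]
J6: z=[0.5142, -0.8398, 0.1743] o=[-0.3944, -0.3321, 0.9960] → [0.3789, 0.1430, -0.4290, 0.5142, -0.8398, 0.1743]
q̇ = J⁺·V = [-0.8360, -0.4050, -0.0210, -0.2070, 0.8980, 0.8530]

-0.8360 -0.4050 -0.0210 -0.2070 0.8980 0.8530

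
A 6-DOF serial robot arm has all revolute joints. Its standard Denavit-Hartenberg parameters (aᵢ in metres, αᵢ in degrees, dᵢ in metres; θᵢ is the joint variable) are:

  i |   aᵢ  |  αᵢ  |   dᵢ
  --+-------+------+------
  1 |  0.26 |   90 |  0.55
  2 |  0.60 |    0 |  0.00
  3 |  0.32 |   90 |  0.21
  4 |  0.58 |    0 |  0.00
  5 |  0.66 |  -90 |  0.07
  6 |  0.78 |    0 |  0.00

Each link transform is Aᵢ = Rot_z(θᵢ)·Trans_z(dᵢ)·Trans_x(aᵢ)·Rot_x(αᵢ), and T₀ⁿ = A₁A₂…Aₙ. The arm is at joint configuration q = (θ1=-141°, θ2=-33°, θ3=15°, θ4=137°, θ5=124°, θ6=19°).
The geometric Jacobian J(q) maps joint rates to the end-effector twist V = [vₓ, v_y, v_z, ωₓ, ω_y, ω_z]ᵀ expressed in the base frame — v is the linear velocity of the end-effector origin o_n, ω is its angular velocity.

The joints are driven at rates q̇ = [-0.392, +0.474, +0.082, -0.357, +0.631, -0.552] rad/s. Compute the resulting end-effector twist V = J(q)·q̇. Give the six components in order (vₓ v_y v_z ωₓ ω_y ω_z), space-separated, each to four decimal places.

o_n = [0.0889, -0.9250, 0.4979]
J₁: ẑ×o_n = [0.9250, 0.0889, -0.0000], ω = ẑ
J2: z=[-0.6293, 0.7771, 0.0000] o=[-0.2021, -0.1636, 0.5500] → [-0.0405, -0.0328, 0.2530, -0.6293, 0.7771, 0.0000]
J3: z=[-0.6293, 0.7771, 0.0000] o=[-0.5931, -0.4803, 0.2232] → [0.2135, 0.1729, -0.2502, -0.6293, 0.7771, 0.0000]
J4: z=[0.2402, 0.1945, -0.9511] o=[-0.9618, -0.5086, 0.1243] → [-0.3233, -1.0889, -0.3043, 0.2402, 0.1945, -0.9511]
J5: z=[0.2402, 0.1945, -0.9511] o=[-0.8972, 0.0527, 0.2554] → [-0.8826, -0.9960, -0.4265, 0.2402, 0.1945, -0.9511]
J6: z=[-0.6316, -0.7127, -0.3052] o=[-0.3938, -0.3785, 0.2207] → [-0.3643, 0.0277, 0.6891, -0.6316, -0.7127, -0.3052]
V = J·q̇ = [-0.6047, -0.2912, -0.4415, 0.0645, 0.8788, -0.4841]

-0.6047 -0.2912 -0.4415 0.0645 0.8788 -0.4841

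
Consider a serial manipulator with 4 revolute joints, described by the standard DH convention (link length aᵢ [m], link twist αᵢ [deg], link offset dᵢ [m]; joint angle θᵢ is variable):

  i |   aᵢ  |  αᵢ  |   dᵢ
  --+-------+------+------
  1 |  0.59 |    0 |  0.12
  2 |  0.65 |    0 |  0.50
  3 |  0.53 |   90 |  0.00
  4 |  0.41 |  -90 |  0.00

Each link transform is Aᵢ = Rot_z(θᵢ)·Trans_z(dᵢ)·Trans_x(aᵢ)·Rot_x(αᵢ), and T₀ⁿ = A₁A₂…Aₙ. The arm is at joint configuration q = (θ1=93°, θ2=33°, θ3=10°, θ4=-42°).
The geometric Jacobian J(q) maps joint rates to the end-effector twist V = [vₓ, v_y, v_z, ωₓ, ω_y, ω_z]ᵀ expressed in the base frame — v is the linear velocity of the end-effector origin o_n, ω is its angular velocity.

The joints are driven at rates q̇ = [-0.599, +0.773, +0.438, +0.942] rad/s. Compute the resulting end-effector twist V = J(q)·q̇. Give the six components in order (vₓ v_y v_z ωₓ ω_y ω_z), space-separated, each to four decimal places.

o_n = [-1.0134, 1.6949, 0.3457]
J₁: ẑ×o_n = [-1.6949, -1.0134, 0.0000], ω = ẑ
J2: z=[0.0000, 0.0000, 1.0000] o=[-0.0309, 0.5892, 0.1200] → [-1.1057, -0.9825, 0.0000, 0.0000, 0.0000, 1.0000]
J3: z=[0.0000, 0.0000, 1.0000] o=[-0.4129, 1.1151, 0.6200] → [-0.5798, -0.6004, 0.0000, 0.0000, 0.0000, 1.0000]
J4: z=[0.6947, 0.7193, 0.0000] o=[-0.7942, 1.4832, 0.6200] → [-0.1973, 0.1906, 0.3047, 0.6947, 0.7193, 0.0000]
V = J·q̇ = [-0.2793, -0.2359, 0.2870, 0.6544, 0.6776, 0.6120]

-0.2793 -0.2359 0.2870 0.6544 0.6776 0.6120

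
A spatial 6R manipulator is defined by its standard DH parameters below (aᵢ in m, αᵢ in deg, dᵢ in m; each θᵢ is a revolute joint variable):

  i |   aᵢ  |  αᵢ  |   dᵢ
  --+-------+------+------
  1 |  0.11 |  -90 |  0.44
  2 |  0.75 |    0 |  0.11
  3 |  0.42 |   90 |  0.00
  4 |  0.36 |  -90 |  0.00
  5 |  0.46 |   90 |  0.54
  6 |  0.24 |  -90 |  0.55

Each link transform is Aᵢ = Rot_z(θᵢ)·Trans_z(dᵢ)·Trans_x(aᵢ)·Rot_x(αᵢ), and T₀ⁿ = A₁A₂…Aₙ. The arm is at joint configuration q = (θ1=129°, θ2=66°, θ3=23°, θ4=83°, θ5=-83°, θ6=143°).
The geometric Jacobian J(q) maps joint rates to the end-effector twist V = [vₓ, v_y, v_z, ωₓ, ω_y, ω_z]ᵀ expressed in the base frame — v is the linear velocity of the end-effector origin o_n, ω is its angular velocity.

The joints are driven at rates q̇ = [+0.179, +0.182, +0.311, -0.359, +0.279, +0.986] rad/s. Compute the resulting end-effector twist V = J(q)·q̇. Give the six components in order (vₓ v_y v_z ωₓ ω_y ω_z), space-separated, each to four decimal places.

o_n = [-0.5000, 0.5518, 0.0386]
J₁: ẑ×o_n = [-0.5518, -0.5000, 0.0000], ω = ẑ
J2: z=[-0.7771, -0.6293, 0.0000] o=[-0.0692, 0.0855, 0.4400] → [0.2526, -0.3119, -0.6335, -0.7771, -0.6293, 0.0000]
J3: z=[-0.7771, -0.6293, 0.0000] o=[-0.3467, 0.2533, -0.2452] → [-0.1786, 0.2205, -0.3285, -0.7771, -0.6293, 0.0000]
J4: z=[-0.6292, 0.7770, 0.0175] o=[-0.3513, 0.2590, -0.6651] → [0.5417, 0.4402, -0.0686, -0.6292, 0.7770, 0.0175]
J5: z=[-0.0838, -0.0902, 0.9924] o=[-0.6295, 0.0348, -0.7090] → [-0.5805, 0.1911, -0.0317, -0.0838, -0.0902, 0.9924]
J6: z=[0.6902, 0.7130, 0.1231] o=[-1.0053, 0.3059, -0.1719] → [0.1199, -0.0831, -0.1906, 0.6902, 0.7130, 0.1231]
V = J·q̇ = [-0.3466, -0.2644, -0.3895, 0.5000, 0.0887, 0.5710]

-0.3466 -0.2644 -0.3895 0.5000 0.0887 0.5710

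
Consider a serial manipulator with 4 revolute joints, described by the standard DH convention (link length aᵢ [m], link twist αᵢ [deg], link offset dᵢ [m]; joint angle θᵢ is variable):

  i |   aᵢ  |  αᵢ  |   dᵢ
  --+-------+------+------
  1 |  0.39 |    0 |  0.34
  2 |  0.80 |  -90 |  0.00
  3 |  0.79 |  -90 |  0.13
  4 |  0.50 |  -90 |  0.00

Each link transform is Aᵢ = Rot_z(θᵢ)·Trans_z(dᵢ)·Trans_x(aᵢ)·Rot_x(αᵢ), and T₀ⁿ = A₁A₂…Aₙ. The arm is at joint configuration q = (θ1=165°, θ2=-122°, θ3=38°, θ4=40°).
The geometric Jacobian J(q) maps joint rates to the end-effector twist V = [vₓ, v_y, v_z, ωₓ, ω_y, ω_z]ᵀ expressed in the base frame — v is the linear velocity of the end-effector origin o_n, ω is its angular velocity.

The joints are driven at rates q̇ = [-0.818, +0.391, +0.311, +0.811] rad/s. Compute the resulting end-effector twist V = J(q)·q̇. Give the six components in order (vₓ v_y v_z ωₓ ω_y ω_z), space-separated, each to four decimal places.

o_n = [1.0149, 1.1370, -0.3822]
J₁: ẑ×o_n = [-1.1370, 1.0149, 0.0000], ω = ẑ
J2: z=[0.0000, 0.0000, 1.0000] o=[-0.3767, 0.1009, 0.3400] → [-1.0360, 1.3916, 0.0000, 0.0000, 0.0000, 1.0000]
J3: z=[-0.6820, 0.7314, 0.0000] o=[0.2084, 0.6465, 0.3400] → [-0.5282, -0.4925, -0.9244, -0.6820, 0.7314, 0.0000]
J4: z=[-0.4503, -0.4199, -0.7880] o=[0.5750, 1.1662, -0.1464] → [0.0760, -0.4528, 0.1979, -0.4503, -0.4199, -0.7880]
V = J·q̇ = [0.4223, -0.8065, -0.1270, -0.5773, -0.1131, -1.0661]

0.4223 -0.8065 -0.1270 -0.5773 -0.1131 -1.0661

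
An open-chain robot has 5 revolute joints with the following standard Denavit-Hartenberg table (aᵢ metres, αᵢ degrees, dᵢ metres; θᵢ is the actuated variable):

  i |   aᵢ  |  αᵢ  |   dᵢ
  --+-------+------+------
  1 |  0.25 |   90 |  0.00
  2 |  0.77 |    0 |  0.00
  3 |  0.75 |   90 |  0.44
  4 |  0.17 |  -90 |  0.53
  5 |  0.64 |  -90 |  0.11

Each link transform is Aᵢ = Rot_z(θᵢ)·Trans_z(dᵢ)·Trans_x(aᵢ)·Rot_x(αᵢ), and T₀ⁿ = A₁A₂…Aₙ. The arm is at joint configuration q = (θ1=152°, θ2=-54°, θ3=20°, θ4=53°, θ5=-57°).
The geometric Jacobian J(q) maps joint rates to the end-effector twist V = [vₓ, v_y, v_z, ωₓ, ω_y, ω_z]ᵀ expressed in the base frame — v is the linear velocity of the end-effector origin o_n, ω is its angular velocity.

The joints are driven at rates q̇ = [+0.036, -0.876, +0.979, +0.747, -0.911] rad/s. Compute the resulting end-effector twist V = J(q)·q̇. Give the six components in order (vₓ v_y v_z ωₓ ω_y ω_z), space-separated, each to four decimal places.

0.8373 -0.7350 -0.2728 -0.3728 -0.3061 -0.9901

o_n = [-0.3747, 1.2416, -2.0521]
J₁: ẑ×o_n = [-1.2416, -0.3747, 0.0000], ω = ẑ
J2: z=[0.4695, 0.8829, 0.0000] o=[-0.2207, 0.1174, 0.0000] → [-1.8119, 0.9634, 0.6638, 0.4695, 0.8829, 0.0000]
J3: z=[0.4695, 0.8829, 0.0000] o=[-0.6204, 0.3298, -0.6229] → [-1.2619, 0.6709, 0.2112, 0.4695, 0.8829, 0.0000]
J4: z=[0.4937, -0.2625, -0.8290] o=[-0.9628, 1.0103, -1.0423] → [0.4569, 0.0110, 0.2686, 0.4937, -0.2625, -0.8290]
J5: z=[0.8671, 0.2205, 0.4466] o=[-0.7123, 1.0308, -1.5389] → [-0.2073, 0.5957, 0.1083, 0.8671, 0.2205, 0.4466]
V = J·q̇ = [0.8373, -0.7350, -0.2728, -0.3728, -0.3061, -0.9901]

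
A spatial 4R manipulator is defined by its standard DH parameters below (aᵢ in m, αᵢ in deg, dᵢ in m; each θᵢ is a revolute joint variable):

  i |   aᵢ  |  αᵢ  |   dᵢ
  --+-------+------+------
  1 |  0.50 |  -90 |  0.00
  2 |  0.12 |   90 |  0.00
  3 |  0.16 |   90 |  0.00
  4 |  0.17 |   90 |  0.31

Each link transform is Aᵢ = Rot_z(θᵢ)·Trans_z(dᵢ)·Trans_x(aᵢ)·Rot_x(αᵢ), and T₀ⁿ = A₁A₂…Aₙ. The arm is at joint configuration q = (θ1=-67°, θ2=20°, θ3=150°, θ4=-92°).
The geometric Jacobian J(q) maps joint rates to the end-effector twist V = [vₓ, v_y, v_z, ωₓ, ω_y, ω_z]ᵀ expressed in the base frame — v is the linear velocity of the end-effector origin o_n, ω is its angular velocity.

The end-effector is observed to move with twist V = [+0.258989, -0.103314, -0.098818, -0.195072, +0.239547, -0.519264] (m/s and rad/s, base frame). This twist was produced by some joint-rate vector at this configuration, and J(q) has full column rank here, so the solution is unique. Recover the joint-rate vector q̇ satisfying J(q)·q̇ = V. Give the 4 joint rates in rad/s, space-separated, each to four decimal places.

o_n = [0.5427, -0.3942, -0.2081]
J₁: ẑ×o_n = [0.3942, 0.5427, -0.0000], ω = ẑ
J2: z=[0.9205, 0.3907, 0.0000] o=[0.1954, -0.4603, 0.0000] → [-0.0813, 0.1915, -0.0749, 0.9205, 0.3907, 0.0000]
J3: z=[0.1336, -0.3148, 0.9397] o=[0.2394, -0.5641, -0.0410] → [-0.1070, 0.3073, 0.1182, 0.1336, -0.3148, 0.9397]
J4: z=[0.9808, -0.0941, -0.1710] o=[0.2622, -0.4129, 0.0063] → [0.0234, 0.1623, 0.0447, 0.9808, -0.0941, -0.1710]
q̇ = J⁺·V = [0.3720, -0.1310, -0.9390, 0.0520]

0.3720 -0.1310 -0.9390 0.0520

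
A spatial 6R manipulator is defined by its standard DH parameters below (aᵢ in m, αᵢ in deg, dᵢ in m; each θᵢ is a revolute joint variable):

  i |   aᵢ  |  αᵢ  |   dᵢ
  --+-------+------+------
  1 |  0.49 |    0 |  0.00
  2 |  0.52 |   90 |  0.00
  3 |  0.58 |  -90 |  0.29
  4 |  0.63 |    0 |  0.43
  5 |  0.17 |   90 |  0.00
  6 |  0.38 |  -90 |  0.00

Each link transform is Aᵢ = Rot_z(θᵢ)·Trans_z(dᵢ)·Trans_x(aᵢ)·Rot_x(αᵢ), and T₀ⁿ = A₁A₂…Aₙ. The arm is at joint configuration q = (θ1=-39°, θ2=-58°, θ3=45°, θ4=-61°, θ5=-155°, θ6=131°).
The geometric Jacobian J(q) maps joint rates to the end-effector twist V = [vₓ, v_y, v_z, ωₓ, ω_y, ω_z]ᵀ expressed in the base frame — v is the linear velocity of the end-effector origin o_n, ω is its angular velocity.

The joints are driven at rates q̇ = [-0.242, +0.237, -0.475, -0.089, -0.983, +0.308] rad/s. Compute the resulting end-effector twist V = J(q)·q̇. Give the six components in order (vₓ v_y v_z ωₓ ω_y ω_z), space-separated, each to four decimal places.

-0.2967 -0.6594 -0.1520 0.6108 -0.9677 -0.6350

o_n = [-0.5836, -0.8797, 1.1783]
J₁: ẑ×o_n = [0.8797, -0.5836, 0.0000], ω = ẑ
J2: z=[0.0000, 0.0000, 1.0000] o=[0.3808, -0.3084, 0.0000] → [0.5713, -0.9644, 0.0000, 0.0000, 0.0000, 1.0000]
J3: z=[-0.9925, 0.1219, 0.0000] o=[0.3174, -0.8245, 0.0000] → [0.1436, 1.1695, 0.1646, -0.9925, 0.1219, 0.0000]
J4: z=[0.0862, 0.7018, 0.7071] o=[-0.0204, -1.1962, 0.4101] → [0.3153, -0.4645, 0.4226, 0.0862, 0.7018, 0.7071]
J5: z=[0.0862, 0.7018, 0.7071] o=[-0.5566, -1.0416, 0.9301] → [0.0597, -0.0405, 0.0330, 0.0862, 0.7018, 0.7071]
J6: z=[0.7523, -0.5111, 0.4156] o=[-0.4455, -0.9573, 0.8329] → [-0.2088, -0.3173, -0.0122, 0.7523, -0.5111, 0.4156]
V = J·q̇ = [-0.2967, -0.6594, -0.1520, 0.6108, -0.9677, -0.6350]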